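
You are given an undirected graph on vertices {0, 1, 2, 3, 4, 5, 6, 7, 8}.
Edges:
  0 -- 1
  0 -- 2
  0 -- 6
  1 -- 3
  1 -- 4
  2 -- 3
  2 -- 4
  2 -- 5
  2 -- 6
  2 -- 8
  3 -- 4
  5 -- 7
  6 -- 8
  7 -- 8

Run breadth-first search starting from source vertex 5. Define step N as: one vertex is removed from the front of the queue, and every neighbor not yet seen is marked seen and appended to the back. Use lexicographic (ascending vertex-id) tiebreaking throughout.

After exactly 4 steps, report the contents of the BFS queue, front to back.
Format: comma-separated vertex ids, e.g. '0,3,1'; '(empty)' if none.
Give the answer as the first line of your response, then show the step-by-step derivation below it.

3,4,6,8,1

step 1: dequeue 5; queue=[2,7]; order=5
step 2: dequeue 2; queue=[7,0,3,4,6,8]; order=5,2
step 3: dequeue 7; queue=[0,3,4,6,8]; order=5,2,7
step 4: dequeue 0; queue=[3,4,6,8,1]; order=5,2,7,0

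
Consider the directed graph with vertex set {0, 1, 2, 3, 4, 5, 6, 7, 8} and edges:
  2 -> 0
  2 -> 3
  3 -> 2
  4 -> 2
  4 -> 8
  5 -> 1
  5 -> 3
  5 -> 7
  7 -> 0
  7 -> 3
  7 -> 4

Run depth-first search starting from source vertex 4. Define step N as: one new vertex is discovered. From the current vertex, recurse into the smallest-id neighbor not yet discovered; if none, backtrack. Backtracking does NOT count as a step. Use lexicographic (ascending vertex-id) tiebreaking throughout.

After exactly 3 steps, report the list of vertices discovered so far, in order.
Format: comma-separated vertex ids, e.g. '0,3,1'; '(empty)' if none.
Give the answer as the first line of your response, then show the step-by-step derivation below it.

4,2,0

step 1: discover 4; path=4; order=4
step 2: discover 2; path=4>2; order=4,2
step 3: discover 0; path=4>2>0; order=4,2,0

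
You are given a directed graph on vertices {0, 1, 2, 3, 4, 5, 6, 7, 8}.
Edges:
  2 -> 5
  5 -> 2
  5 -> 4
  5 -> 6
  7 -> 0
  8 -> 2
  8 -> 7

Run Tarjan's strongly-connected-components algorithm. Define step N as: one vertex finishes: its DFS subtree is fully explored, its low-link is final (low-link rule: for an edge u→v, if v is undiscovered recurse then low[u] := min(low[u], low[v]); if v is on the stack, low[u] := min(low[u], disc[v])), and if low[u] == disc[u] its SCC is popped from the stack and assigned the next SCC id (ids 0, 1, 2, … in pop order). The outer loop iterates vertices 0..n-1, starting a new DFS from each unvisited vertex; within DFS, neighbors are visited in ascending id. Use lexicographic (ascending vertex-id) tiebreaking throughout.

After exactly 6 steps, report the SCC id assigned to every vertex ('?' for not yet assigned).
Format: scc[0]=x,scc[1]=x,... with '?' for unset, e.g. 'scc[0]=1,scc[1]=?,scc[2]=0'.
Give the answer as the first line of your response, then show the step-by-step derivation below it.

scc[0]=0,scc[1]=1,scc[2]=4,scc[3]=?,scc[4]=2,scc[5]=4,scc[6]=3,scc[7]=?,scc[8]=?

step 1: low=(low[0]=0,low[1]=?,low[2]=?,low[3]=?,low[4]=?,low[5]=?,low[6]=?,low[7]=?,low[8]=?); scc=(scc[0]=0,scc[1]=?,scc[2]=?,scc[3]=?,scc[4]=?,scc[5]=?,scc[6]=?,scc[7]=?,scc[8]=?)
step 2: low=(low[0]=0,low[1]=1,low[2]=?,low[3]=?,low[4]=?,low[5]=?,low[6]=?,low[7]=?,low[8]=?); scc=(scc[0]=0,scc[1]=1,scc[2]=?,scc[3]=?,scc[4]=?,scc[5]=?,scc[6]=?,scc[7]=?,scc[8]=?)
step 3: low=(low[0]=0,low[1]=1,low[2]=2,low[3]=?,low[4]=4,low[5]=2,low[6]=?,low[7]=?,low[8]=?); scc=(scc[0]=0,scc[1]=1,scc[2]=?,scc[3]=?,scc[4]=2,scc[5]=?,scc[6]=?,scc[7]=?,scc[8]=?)
step 4: low=(low[0]=0,low[1]=1,low[2]=2,low[3]=?,low[4]=4,low[5]=2,low[6]=5,low[7]=?,low[8]=?); scc=(scc[0]=0,scc[1]=1,scc[2]=?,scc[3]=?,scc[4]=2,scc[5]=?,scc[6]=3,scc[7]=?,scc[8]=?)
step 5: low=(low[0]=0,low[1]=1,low[2]=2,low[3]=?,low[4]=4,low[5]=2,low[6]=5,low[7]=?,low[8]=?); scc=(scc[0]=0,scc[1]=1,scc[2]=?,scc[3]=?,scc[4]=2,scc[5]=?,scc[6]=3,scc[7]=?,scc[8]=?)
step 6: low=(low[0]=0,low[1]=1,low[2]=2,low[3]=?,low[4]=4,low[5]=2,low[6]=5,low[7]=?,low[8]=?); scc=(scc[0]=0,scc[1]=1,scc[2]=4,scc[3]=?,scc[4]=2,scc[5]=4,scc[6]=3,scc[7]=?,scc[8]=?)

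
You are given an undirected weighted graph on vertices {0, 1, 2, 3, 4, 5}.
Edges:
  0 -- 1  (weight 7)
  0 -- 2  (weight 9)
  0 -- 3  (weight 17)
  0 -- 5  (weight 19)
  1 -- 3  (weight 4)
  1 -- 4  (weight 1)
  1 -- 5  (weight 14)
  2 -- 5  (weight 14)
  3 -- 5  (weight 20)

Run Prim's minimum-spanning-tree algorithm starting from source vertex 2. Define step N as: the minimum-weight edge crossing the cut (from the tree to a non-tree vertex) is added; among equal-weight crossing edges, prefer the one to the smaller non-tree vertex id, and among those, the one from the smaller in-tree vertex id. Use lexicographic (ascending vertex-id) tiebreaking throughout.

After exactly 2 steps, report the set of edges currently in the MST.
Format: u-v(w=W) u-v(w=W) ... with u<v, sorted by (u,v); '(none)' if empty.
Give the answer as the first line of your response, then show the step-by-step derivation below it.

0-1(w=7) 0-2(w=9)

step 1: add edge 0-2 (w=9); MST = {0-2(w=9)}
step 2: add edge 0-1 (w=7); MST = {0-1(w=7) 0-2(w=9)}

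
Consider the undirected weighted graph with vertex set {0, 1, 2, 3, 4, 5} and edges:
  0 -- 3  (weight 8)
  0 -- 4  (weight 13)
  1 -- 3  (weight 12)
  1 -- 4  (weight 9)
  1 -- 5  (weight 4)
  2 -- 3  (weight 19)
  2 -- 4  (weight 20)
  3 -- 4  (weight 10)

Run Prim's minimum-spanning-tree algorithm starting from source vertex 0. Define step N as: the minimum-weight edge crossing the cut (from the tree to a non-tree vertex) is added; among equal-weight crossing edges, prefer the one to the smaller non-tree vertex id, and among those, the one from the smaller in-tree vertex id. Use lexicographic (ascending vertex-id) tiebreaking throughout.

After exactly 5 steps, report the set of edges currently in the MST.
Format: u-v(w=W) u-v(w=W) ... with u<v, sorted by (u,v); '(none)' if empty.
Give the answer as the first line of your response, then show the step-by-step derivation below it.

0-3(w=8) 1-4(w=9) 1-5(w=4) 2-3(w=19) 3-4(w=10)

step 1: add edge 0-3 (w=8); MST = {0-3(w=8)}
step 2: add edge 3-4 (w=10); MST = {0-3(w=8) 3-4(w=10)}
step 3: add edge 1-4 (w=9); MST = {0-3(w=8) 1-4(w=9) 3-4(w=10)}
step 4: add edge 1-5 (w=4); MST = {0-3(w=8) 1-4(w=9) 1-5(w=4) 3-4(w=10)}
step 5: add edge 2-3 (w=19); MST = {0-3(w=8) 1-4(w=9) 1-5(w=4) 2-3(w=19) 3-4(w=10)}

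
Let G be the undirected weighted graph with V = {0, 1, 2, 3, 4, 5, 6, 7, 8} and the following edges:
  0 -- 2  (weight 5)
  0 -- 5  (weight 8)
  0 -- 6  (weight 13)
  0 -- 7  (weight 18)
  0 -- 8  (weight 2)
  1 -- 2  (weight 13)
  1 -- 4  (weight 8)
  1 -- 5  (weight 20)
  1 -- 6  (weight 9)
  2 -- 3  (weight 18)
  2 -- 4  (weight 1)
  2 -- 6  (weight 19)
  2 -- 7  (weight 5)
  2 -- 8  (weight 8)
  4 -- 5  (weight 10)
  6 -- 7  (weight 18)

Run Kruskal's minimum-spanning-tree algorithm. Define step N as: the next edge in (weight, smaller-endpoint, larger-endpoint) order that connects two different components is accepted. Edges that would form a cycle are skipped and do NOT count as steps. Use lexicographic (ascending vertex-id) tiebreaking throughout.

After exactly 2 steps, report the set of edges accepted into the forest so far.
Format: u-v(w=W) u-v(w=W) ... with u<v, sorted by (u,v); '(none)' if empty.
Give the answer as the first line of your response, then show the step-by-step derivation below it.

0-8(w=2) 2-4(w=1)

step 1: add edge 2-4 (w=1); MST = {2-4(w=1)}
step 2: add edge 0-8 (w=2); MST = {0-8(w=2) 2-4(w=1)}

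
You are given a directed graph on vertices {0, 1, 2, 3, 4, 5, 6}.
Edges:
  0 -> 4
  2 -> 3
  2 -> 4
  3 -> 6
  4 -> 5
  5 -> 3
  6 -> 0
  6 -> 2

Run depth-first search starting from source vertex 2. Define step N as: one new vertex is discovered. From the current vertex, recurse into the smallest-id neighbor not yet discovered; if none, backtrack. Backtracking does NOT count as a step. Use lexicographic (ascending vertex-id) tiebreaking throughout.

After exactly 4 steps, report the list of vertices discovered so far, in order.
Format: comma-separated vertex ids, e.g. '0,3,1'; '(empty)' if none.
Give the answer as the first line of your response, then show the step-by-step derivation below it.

2,3,6,0

step 1: discover 2; path=2; order=2
step 2: discover 3; path=2>3; order=2,3
step 3: discover 6; path=2>3>6; order=2,3,6
step 4: discover 0; path=2>3>6>0; order=2,3,6,0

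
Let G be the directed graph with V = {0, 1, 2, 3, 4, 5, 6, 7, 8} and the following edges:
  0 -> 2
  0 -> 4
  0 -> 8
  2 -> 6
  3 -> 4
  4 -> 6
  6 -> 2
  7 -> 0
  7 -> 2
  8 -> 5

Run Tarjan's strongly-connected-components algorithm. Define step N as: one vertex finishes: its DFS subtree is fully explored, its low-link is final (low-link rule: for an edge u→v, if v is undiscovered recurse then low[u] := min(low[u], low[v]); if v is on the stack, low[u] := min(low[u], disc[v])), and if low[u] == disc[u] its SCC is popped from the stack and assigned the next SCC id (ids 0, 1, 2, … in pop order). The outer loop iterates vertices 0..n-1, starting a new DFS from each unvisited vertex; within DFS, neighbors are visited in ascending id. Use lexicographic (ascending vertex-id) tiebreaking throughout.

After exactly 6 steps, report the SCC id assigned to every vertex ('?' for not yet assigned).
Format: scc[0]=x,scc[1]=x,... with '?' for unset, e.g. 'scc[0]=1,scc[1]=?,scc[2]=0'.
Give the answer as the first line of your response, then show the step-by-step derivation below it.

scc[0]=4,scc[1]=?,scc[2]=0,scc[3]=?,scc[4]=1,scc[5]=2,scc[6]=0,scc[7]=?,scc[8]=3

step 1: low=(low[0]=0,low[1]=?,low[2]=1,low[3]=?,low[4]=?,low[5]=?,low[6]=1,low[7]=?,low[8]=?); scc=(scc[0]=?,scc[1]=?,scc[2]=?,scc[3]=?,scc[4]=?,scc[5]=?,scc[6]=?,scc[7]=?,scc[8]=?)
step 2: low=(low[0]=0,low[1]=?,low[2]=1,low[3]=?,low[4]=?,low[5]=?,low[6]=1,low[7]=?,low[8]=?); scc=(scc[0]=?,scc[1]=?,scc[2]=0,scc[3]=?,scc[4]=?,scc[5]=?,scc[6]=0,scc[7]=?,scc[8]=?)
step 3: low=(low[0]=0,low[1]=?,low[2]=1,low[3]=?,low[4]=3,low[5]=?,low[6]=1,low[7]=?,low[8]=?); scc=(scc[0]=?,scc[1]=?,scc[2]=0,scc[3]=?,scc[4]=1,scc[5]=?,scc[6]=0,scc[7]=?,scc[8]=?)
step 4: low=(low[0]=0,low[1]=?,low[2]=1,low[3]=?,low[4]=3,low[5]=5,low[6]=1,low[7]=?,low[8]=4); scc=(scc[0]=?,scc[1]=?,scc[2]=0,scc[3]=?,scc[4]=1,scc[5]=2,scc[6]=0,scc[7]=?,scc[8]=?)
step 5: low=(low[0]=0,low[1]=?,low[2]=1,low[3]=?,low[4]=3,low[5]=5,low[6]=1,low[7]=?,low[8]=4); scc=(scc[0]=?,scc[1]=?,scc[2]=0,scc[3]=?,scc[4]=1,scc[5]=2,scc[6]=0,scc[7]=?,scc[8]=3)
step 6: low=(low[0]=0,low[1]=?,low[2]=1,low[3]=?,low[4]=3,low[5]=5,low[6]=1,low[7]=?,low[8]=4); scc=(scc[0]=4,scc[1]=?,scc[2]=0,scc[3]=?,scc[4]=1,scc[5]=2,scc[6]=0,scc[7]=?,scc[8]=3)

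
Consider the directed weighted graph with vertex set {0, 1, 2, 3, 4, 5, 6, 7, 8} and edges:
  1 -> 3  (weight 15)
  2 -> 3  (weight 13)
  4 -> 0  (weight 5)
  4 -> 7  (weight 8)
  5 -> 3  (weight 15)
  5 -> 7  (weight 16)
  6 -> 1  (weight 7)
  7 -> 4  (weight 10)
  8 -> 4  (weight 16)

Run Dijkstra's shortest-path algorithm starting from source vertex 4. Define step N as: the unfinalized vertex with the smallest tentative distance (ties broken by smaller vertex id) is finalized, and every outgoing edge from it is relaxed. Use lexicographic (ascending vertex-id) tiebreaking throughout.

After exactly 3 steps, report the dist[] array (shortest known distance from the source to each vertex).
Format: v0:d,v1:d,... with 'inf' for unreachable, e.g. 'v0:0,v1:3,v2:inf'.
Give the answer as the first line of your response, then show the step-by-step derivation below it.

v0:5,v1:inf,v2:inf,v3:inf,v4:0,v5:inf,v6:inf,v7:8,v8:inf

step 1: dist = v0:5,v1:inf,v2:inf,v3:inf,v4:0,v5:inf,v6:inf,v7:8,v8:inf
step 2: dist = v0:5,v1:inf,v2:inf,v3:inf,v4:0,v5:inf,v6:inf,v7:8,v8:inf
step 3: dist = v0:5,v1:inf,v2:inf,v3:inf,v4:0,v5:inf,v6:inf,v7:8,v8:inf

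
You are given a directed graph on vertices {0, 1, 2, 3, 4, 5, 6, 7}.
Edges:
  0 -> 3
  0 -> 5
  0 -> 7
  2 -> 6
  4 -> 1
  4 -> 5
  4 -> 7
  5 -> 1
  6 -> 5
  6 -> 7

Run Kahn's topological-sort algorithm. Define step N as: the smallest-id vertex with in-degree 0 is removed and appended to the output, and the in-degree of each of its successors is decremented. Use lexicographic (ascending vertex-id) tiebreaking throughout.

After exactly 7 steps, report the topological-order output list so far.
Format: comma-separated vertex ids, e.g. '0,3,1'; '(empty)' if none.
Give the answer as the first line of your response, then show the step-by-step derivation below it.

0,2,3,4,6,5,1

step 1: output 0; order=[0]; indeg=(0,2,0,0,0,2,1,2)
step 2: output 2; order=[0,2]; indeg=(0,2,0,0,0,2,0,2)
step 3: output 3; order=[0,2,3]; indeg=(0,2,0,0,0,2,0,2)
step 4: output 4; order=[0,2,3,4]; indeg=(0,1,0,0,0,1,0,1)
step 5: output 6; order=[0,2,3,4,6]; indeg=(0,1,0,0,0,0,0,0)
step 6: output 5; order=[0,2,3,4,6,5]; indeg=(0,0,0,0,0,0,0,0)
step 7: output 1; order=[0,2,3,4,6,5,1]; indeg=(0,0,0,0,0,0,0,0)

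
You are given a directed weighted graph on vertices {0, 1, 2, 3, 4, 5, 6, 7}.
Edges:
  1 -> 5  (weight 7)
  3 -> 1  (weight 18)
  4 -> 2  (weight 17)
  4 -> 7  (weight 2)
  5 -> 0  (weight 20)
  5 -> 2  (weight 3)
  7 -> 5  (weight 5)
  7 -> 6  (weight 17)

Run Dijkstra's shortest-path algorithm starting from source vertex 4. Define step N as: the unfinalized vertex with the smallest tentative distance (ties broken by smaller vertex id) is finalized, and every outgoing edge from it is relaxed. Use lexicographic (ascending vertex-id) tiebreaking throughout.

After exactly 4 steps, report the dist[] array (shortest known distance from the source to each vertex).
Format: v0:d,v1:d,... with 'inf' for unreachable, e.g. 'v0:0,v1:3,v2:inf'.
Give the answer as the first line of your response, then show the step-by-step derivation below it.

v0:27,v1:inf,v2:10,v3:inf,v4:0,v5:7,v6:19,v7:2

step 1: dist = v0:inf,v1:inf,v2:17,v3:inf,v4:0,v5:inf,v6:inf,v7:2
step 2: dist = v0:inf,v1:inf,v2:17,v3:inf,v4:0,v5:7,v6:19,v7:2
step 3: dist = v0:27,v1:inf,v2:10,v3:inf,v4:0,v5:7,v6:19,v7:2
step 4: dist = v0:27,v1:inf,v2:10,v3:inf,v4:0,v5:7,v6:19,v7:2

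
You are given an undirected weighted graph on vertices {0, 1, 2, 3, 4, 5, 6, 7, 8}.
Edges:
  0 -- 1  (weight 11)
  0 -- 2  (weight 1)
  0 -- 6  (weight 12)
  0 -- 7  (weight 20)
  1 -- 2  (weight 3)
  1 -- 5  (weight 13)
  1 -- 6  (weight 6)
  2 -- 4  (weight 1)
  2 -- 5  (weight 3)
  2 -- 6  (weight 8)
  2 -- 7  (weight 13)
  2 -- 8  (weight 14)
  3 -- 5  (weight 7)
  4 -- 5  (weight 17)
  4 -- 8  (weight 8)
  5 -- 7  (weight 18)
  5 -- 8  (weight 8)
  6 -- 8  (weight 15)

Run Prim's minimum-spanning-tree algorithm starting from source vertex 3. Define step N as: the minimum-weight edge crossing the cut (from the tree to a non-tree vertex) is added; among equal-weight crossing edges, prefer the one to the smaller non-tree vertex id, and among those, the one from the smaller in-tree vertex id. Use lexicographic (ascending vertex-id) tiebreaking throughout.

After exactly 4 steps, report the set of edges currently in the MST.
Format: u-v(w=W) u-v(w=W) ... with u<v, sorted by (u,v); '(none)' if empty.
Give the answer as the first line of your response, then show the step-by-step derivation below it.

0-2(w=1) 2-4(w=1) 2-5(w=3) 3-5(w=7)

step 1: add edge 3-5 (w=7); MST = {3-5(w=7)}
step 2: add edge 2-5 (w=3); MST = {2-5(w=3) 3-5(w=7)}
step 3: add edge 0-2 (w=1); MST = {0-2(w=1) 2-5(w=3) 3-5(w=7)}
step 4: add edge 2-4 (w=1); MST = {0-2(w=1) 2-4(w=1) 2-5(w=3) 3-5(w=7)}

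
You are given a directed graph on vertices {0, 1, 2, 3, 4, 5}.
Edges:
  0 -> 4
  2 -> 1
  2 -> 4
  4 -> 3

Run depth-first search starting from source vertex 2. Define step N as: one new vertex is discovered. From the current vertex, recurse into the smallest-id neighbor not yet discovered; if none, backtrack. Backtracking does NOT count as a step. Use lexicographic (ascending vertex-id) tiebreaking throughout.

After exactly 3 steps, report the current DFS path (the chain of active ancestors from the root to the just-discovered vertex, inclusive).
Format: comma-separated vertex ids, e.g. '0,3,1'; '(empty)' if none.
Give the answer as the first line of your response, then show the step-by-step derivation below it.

2,4

step 1: discover 2; path=2; order=2
step 2: discover 1; path=2>1; order=2,1
step 3: discover 4; path=2>4; order=2,1,4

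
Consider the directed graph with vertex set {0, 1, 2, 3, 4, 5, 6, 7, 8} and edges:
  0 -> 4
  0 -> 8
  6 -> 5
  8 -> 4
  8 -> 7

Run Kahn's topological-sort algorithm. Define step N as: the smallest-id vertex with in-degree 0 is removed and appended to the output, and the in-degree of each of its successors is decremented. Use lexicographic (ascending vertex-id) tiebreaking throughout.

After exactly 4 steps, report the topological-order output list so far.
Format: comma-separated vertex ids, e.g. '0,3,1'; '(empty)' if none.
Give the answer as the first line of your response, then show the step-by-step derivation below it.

0,1,2,3

step 1: output 0; order=[0]; indeg=(0,0,0,0,1,1,0,1,0)
step 2: output 1; order=[0,1]; indeg=(0,0,0,0,1,1,0,1,0)
step 3: output 2; order=[0,1,2]; indeg=(0,0,0,0,1,1,0,1,0)
step 4: output 3; order=[0,1,2,3]; indeg=(0,0,0,0,1,1,0,1,0)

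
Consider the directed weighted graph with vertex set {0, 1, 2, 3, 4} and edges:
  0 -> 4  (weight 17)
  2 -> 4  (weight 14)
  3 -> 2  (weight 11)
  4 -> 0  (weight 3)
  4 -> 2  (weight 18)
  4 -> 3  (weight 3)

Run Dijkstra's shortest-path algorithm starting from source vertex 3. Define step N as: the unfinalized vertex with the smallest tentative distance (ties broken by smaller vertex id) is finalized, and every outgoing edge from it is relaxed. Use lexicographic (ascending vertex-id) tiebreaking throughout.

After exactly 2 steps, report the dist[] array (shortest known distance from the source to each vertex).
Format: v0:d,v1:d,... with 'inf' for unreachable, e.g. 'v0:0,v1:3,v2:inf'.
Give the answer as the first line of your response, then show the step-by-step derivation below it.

v0:inf,v1:inf,v2:11,v3:0,v4:25

step 1: dist = v0:inf,v1:inf,v2:11,v3:0,v4:inf
step 2: dist = v0:inf,v1:inf,v2:11,v3:0,v4:25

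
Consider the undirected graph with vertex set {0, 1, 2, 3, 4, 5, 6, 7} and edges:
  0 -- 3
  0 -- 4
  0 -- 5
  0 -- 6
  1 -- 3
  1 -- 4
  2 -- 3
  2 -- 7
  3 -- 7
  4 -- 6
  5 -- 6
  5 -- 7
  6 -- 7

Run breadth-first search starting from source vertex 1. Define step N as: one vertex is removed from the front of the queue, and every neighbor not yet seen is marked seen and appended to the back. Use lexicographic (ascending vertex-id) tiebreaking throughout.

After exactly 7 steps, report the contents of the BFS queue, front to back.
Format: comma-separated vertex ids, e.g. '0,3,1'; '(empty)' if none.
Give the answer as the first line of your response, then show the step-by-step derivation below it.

5

step 1: dequeue 1; queue=[3,4]; order=1
step 2: dequeue 3; queue=[4,0,2,7]; order=1,3
step 3: dequeue 4; queue=[0,2,7,6]; order=1,3,4
step 4: dequeue 0; queue=[2,7,6,5]; order=1,3,4,0
step 5: dequeue 2; queue=[7,6,5]; order=1,3,4,0,2
step 6: dequeue 7; queue=[6,5]; order=1,3,4,0,2,7
step 7: dequeue 6; queue=[5]; order=1,3,4,0,2,7,6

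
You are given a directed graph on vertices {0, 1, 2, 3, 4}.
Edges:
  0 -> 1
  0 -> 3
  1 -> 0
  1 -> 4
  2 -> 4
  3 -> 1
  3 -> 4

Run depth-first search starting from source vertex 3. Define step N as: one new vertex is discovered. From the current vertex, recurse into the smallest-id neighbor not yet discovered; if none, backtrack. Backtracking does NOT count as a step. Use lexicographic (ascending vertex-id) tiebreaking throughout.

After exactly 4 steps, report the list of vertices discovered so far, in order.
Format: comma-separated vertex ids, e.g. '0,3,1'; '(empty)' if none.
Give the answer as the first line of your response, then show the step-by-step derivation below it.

3,1,0,4

step 1: discover 3; path=3; order=3
step 2: discover 1; path=3>1; order=3,1
step 3: discover 0; path=3>1>0; order=3,1,0
step 4: discover 4; path=3>1>4; order=3,1,0,4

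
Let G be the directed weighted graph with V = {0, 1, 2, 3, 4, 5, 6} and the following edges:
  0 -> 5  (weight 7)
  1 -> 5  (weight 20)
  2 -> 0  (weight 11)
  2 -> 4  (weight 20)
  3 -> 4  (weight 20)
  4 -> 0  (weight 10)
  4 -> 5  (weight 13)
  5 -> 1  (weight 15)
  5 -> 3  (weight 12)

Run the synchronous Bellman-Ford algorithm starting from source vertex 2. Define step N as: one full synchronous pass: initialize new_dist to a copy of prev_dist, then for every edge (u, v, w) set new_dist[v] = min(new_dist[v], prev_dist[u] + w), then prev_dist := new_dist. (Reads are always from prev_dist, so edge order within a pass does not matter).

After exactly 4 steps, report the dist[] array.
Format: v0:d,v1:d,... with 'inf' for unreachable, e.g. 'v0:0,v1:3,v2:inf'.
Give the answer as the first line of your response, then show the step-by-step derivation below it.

v0:11,v1:33,v2:0,v3:30,v4:20,v5:18,v6:inf

step 1: dist = v0:11,v1:inf,v2:0,v3:inf,v4:20,v5:inf,v6:inf
step 2: dist = v0:11,v1:inf,v2:0,v3:inf,v4:20,v5:18,v6:inf
step 3: dist = v0:11,v1:33,v2:0,v3:30,v4:20,v5:18,v6:inf
step 4: dist = v0:11,v1:33,v2:0,v3:30,v4:20,v5:18,v6:inf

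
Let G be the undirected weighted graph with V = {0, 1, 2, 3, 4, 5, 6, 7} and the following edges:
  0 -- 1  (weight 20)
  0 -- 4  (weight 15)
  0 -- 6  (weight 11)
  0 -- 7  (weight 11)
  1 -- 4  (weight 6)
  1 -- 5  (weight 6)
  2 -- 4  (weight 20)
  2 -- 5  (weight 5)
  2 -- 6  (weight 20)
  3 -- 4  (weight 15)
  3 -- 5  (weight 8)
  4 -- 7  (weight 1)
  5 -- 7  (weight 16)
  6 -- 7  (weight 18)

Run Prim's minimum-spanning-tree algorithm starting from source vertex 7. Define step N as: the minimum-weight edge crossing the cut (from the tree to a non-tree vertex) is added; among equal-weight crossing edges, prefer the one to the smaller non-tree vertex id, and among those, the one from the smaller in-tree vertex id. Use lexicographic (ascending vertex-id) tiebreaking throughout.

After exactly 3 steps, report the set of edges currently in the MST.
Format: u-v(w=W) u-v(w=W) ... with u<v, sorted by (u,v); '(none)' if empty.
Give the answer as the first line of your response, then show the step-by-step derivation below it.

1-4(w=6) 1-5(w=6) 4-7(w=1)

step 1: add edge 4-7 (w=1); MST = {4-7(w=1)}
step 2: add edge 1-4 (w=6); MST = {1-4(w=6) 4-7(w=1)}
step 3: add edge 1-5 (w=6); MST = {1-4(w=6) 1-5(w=6) 4-7(w=1)}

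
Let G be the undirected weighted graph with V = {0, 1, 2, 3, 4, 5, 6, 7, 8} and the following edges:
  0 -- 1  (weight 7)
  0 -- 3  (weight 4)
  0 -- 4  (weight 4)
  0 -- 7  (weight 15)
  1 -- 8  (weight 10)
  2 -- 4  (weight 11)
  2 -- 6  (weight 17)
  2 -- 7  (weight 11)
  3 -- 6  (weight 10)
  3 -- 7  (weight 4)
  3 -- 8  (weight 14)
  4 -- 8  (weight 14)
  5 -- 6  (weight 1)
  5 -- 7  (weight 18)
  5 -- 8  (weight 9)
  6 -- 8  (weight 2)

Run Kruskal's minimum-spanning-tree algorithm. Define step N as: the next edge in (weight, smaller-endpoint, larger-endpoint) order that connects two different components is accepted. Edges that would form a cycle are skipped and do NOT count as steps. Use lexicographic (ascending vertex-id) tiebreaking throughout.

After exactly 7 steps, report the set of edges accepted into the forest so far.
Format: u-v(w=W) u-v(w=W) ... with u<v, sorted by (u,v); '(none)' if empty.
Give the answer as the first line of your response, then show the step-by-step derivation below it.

0-1(w=7) 0-3(w=4) 0-4(w=4) 1-8(w=10) 3-7(w=4) 5-6(w=1) 6-8(w=2)

step 1: add edge 5-6 (w=1); MST = {5-6(w=1)}
step 2: add edge 6-8 (w=2); MST = {5-6(w=1) 6-8(w=2)}
step 3: add edge 0-3 (w=4); MST = {0-3(w=4) 5-6(w=1) 6-8(w=2)}
step 4: add edge 0-4 (w=4); MST = {0-3(w=4) 0-4(w=4) 5-6(w=1) 6-8(w=2)}
step 5: add edge 3-7 (w=4); MST = {0-3(w=4) 0-4(w=4) 3-7(w=4) 5-6(w=1) 6-8(w=2)}
step 6: add edge 0-1 (w=7); MST = {0-1(w=7) 0-3(w=4) 0-4(w=4) 3-7(w=4) 5-6(w=1) 6-8(w=2)}
step 7: add edge 1-8 (w=10); MST = {0-1(w=7) 0-3(w=4) 0-4(w=4) 1-8(w=10) 3-7(w=4) 5-6(w=1) 6-8(w=2)}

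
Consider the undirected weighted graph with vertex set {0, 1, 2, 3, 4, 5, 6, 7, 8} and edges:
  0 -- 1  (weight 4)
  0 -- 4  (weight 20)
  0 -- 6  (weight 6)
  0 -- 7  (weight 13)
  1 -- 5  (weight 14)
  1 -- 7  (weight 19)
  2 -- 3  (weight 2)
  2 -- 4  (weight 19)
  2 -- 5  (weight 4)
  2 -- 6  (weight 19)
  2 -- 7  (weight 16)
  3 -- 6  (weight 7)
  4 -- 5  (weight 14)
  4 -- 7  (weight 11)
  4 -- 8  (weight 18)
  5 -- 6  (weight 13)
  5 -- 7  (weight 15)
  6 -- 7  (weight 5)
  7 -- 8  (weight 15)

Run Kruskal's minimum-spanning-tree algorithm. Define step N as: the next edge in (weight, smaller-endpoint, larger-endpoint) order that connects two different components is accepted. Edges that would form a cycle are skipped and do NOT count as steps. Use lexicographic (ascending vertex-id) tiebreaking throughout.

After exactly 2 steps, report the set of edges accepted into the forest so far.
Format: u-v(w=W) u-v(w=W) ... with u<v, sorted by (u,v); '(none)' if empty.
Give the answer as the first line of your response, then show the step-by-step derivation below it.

0-1(w=4) 2-3(w=2)

step 1: add edge 2-3 (w=2); MST = {2-3(w=2)}
step 2: add edge 0-1 (w=4); MST = {0-1(w=4) 2-3(w=2)}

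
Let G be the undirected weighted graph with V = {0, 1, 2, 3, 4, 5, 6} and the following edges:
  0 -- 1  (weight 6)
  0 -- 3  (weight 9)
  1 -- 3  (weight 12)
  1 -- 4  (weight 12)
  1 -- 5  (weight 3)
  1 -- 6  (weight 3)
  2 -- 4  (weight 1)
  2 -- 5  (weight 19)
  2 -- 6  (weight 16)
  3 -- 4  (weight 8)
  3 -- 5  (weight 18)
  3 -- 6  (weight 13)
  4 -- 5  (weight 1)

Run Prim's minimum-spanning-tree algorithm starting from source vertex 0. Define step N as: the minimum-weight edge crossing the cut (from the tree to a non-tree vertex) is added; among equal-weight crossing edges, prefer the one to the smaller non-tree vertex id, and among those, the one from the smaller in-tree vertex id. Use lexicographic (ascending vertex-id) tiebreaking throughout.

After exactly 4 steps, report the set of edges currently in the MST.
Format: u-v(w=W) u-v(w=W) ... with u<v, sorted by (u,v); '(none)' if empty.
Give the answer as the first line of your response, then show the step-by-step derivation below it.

0-1(w=6) 1-5(w=3) 2-4(w=1) 4-5(w=1)

step 1: add edge 0-1 (w=6); MST = {0-1(w=6)}
step 2: add edge 1-5 (w=3); MST = {0-1(w=6) 1-5(w=3)}
step 3: add edge 4-5 (w=1); MST = {0-1(w=6) 1-5(w=3) 4-5(w=1)}
step 4: add edge 2-4 (w=1); MST = {0-1(w=6) 1-5(w=3) 2-4(w=1) 4-5(w=1)}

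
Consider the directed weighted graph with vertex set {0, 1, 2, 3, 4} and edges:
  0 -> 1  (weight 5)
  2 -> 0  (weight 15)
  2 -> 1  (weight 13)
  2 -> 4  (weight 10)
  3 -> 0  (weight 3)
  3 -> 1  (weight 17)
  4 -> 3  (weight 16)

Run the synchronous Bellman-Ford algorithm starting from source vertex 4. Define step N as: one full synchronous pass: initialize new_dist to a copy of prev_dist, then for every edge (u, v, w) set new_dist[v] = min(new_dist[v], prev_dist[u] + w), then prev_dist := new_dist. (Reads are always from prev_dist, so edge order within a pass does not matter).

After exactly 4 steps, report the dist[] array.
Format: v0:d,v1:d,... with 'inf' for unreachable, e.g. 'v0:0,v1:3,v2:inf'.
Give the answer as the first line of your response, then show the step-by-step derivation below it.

v0:19,v1:24,v2:inf,v3:16,v4:0

step 1: dist = v0:inf,v1:inf,v2:inf,v3:16,v4:0
step 2: dist = v0:19,v1:33,v2:inf,v3:16,v4:0
step 3: dist = v0:19,v1:24,v2:inf,v3:16,v4:0
step 4: dist = v0:19,v1:24,v2:inf,v3:16,v4:0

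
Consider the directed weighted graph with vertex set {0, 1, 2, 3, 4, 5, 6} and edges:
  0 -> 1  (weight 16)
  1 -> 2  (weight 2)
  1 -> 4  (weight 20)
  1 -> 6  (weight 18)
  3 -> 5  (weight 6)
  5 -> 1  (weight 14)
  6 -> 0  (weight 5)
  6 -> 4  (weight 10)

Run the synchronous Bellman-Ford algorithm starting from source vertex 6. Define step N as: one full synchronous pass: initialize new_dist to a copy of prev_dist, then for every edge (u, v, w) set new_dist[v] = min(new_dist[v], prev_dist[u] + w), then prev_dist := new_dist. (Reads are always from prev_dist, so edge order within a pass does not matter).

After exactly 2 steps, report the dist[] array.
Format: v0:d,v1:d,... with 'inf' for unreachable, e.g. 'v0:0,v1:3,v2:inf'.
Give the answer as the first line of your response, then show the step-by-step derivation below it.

v0:5,v1:21,v2:inf,v3:inf,v4:10,v5:inf,v6:0

step 1: dist = v0:5,v1:inf,v2:inf,v3:inf,v4:10,v5:inf,v6:0
step 2: dist = v0:5,v1:21,v2:inf,v3:inf,v4:10,v5:inf,v6:0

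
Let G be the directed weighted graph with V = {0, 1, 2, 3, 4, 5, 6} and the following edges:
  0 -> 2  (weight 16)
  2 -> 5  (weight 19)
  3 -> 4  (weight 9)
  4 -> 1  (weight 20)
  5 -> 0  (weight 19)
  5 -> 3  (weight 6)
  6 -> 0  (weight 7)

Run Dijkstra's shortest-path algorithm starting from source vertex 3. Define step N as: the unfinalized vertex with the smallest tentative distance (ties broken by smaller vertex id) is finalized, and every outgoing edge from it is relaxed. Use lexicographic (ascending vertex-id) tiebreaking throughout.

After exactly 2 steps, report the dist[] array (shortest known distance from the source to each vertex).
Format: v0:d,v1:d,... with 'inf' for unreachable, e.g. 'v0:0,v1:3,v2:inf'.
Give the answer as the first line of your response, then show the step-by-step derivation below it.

v0:inf,v1:29,v2:inf,v3:0,v4:9,v5:inf,v6:inf

step 1: dist = v0:inf,v1:inf,v2:inf,v3:0,v4:9,v5:inf,v6:inf
step 2: dist = v0:inf,v1:29,v2:inf,v3:0,v4:9,v5:inf,v6:inf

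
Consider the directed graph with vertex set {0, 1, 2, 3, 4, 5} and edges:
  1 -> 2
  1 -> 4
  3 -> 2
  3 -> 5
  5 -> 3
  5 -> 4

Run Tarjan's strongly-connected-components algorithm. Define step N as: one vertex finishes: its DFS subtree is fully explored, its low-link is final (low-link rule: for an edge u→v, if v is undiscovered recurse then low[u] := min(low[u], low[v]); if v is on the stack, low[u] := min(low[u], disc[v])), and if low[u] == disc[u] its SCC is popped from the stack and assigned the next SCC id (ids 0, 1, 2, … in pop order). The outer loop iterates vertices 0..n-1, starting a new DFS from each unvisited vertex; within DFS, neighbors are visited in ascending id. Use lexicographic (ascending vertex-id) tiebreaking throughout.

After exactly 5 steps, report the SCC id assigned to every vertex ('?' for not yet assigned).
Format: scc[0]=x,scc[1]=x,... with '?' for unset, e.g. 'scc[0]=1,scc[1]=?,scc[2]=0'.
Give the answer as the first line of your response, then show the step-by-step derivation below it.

scc[0]=0,scc[1]=3,scc[2]=1,scc[3]=?,scc[4]=2,scc[5]=?

step 1: low=(low[0]=0,low[1]=?,low[2]=?,low[3]=?,low[4]=?,low[5]=?); scc=(scc[0]=0,scc[1]=?,scc[2]=?,scc[3]=?,scc[4]=?,scc[5]=?)
step 2: low=(low[0]=0,low[1]=1,low[2]=2,low[3]=?,low[4]=?,low[5]=?); scc=(scc[0]=0,scc[1]=?,scc[2]=1,scc[3]=?,scc[4]=?,scc[5]=?)
step 3: low=(low[0]=0,low[1]=1,low[2]=2,low[3]=?,low[4]=3,low[5]=?); scc=(scc[0]=0,scc[1]=?,scc[2]=1,scc[3]=?,scc[4]=2,scc[5]=?)
step 4: low=(low[0]=0,low[1]=1,low[2]=2,low[3]=?,low[4]=3,low[5]=?); scc=(scc[0]=0,scc[1]=3,scc[2]=1,scc[3]=?,scc[4]=2,scc[5]=?)
step 5: low=(low[0]=0,low[1]=1,low[2]=2,low[3]=4,low[4]=3,low[5]=4); scc=(scc[0]=0,scc[1]=3,scc[2]=1,scc[3]=?,scc[4]=2,scc[5]=?)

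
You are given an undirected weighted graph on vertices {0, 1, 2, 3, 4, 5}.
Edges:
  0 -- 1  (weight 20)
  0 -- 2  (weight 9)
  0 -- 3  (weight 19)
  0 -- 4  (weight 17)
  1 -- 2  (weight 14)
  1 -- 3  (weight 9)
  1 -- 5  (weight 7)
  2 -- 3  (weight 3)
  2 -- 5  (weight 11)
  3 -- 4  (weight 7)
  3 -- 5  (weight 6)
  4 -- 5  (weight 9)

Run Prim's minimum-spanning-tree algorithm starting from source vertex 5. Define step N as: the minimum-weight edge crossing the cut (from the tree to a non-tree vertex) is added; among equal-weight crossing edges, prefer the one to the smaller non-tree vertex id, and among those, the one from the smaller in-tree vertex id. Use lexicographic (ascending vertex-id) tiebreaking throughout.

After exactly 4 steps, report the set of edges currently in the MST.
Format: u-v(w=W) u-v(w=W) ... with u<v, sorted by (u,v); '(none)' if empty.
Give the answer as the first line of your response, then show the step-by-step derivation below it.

1-5(w=7) 2-3(w=3) 3-4(w=7) 3-5(w=6)

step 1: add edge 3-5 (w=6); MST = {3-5(w=6)}
step 2: add edge 2-3 (w=3); MST = {2-3(w=3) 3-5(w=6)}
step 3: add edge 1-5 (w=7); MST = {1-5(w=7) 2-3(w=3) 3-5(w=6)}
step 4: add edge 3-4 (w=7); MST = {1-5(w=7) 2-3(w=3) 3-4(w=7) 3-5(w=6)}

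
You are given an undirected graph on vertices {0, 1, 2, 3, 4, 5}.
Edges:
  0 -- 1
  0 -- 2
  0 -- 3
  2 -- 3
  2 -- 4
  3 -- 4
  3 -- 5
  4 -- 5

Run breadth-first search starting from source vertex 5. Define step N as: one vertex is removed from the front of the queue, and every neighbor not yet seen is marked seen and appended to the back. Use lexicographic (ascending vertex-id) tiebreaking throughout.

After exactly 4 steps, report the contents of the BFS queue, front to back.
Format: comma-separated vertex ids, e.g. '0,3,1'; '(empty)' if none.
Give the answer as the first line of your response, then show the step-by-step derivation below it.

2,1

step 1: dequeue 5; queue=[3,4]; order=5
step 2: dequeue 3; queue=[4,0,2]; order=5,3
step 3: dequeue 4; queue=[0,2]; order=5,3,4
step 4: dequeue 0; queue=[2,1]; order=5,3,4,0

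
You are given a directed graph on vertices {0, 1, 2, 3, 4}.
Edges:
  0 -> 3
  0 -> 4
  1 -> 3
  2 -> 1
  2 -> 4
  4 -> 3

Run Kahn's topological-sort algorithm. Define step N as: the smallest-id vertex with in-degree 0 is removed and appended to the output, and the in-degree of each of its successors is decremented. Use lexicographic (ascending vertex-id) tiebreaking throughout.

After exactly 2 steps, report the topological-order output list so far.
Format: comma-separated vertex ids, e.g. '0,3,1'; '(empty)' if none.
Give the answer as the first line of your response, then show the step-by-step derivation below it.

0,2

step 1: output 0; order=[0]; indeg=(0,1,0,2,1)
step 2: output 2; order=[0,2]; indeg=(0,0,0,2,0)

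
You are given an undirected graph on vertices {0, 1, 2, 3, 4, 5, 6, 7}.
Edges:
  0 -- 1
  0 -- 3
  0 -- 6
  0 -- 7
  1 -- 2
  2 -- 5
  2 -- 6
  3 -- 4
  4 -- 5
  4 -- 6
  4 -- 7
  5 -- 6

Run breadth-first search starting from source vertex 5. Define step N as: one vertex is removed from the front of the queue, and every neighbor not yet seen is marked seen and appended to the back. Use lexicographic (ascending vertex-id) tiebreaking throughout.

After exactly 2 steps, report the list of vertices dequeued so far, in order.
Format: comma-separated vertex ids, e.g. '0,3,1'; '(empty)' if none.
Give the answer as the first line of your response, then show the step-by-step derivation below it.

5,2

step 1: dequeue 5; queue=[2,4,6]; order=5
step 2: dequeue 2; queue=[4,6,1]; order=5,2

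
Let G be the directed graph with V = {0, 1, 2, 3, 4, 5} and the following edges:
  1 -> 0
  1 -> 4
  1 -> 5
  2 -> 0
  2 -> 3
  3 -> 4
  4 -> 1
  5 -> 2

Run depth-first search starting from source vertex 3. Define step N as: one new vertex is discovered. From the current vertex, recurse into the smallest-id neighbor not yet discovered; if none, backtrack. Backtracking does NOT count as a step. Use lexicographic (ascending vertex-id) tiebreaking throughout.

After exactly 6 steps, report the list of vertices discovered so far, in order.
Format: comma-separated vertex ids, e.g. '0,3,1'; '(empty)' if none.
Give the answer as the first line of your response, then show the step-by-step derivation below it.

3,4,1,0,5,2

step 1: discover 3; path=3; order=3
step 2: discover 4; path=3>4; order=3,4
step 3: discover 1; path=3>4>1; order=3,4,1
step 4: discover 0; path=3>4>1>0; order=3,4,1,0
step 5: discover 5; path=3>4>1>5; order=3,4,1,0,5
step 6: discover 2; path=3>4>1>5>2; order=3,4,1,0,5,2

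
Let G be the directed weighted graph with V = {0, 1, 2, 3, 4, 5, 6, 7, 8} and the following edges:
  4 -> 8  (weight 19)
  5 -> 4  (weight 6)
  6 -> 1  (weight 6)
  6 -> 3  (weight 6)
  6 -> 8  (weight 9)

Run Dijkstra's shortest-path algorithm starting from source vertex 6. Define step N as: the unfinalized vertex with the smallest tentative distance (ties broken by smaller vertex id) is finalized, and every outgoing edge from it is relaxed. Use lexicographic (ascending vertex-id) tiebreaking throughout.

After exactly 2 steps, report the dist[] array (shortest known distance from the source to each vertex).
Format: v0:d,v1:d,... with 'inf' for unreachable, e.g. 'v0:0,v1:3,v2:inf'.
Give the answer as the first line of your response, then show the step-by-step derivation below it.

v0:inf,v1:6,v2:inf,v3:6,v4:inf,v5:inf,v6:0,v7:inf,v8:9

step 1: dist = v0:inf,v1:6,v2:inf,v3:6,v4:inf,v5:inf,v6:0,v7:inf,v8:9
step 2: dist = v0:inf,v1:6,v2:inf,v3:6,v4:inf,v5:inf,v6:0,v7:inf,v8:9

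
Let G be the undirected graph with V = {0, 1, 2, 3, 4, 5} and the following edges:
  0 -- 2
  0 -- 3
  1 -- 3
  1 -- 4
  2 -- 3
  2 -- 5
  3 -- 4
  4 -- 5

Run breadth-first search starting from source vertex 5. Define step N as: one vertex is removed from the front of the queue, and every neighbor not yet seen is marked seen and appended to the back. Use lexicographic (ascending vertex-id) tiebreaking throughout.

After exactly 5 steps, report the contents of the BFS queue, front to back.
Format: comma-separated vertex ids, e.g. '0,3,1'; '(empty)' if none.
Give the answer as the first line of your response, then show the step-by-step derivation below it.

1

step 1: dequeue 5; queue=[2,4]; order=5
step 2: dequeue 2; queue=[4,0,3]; order=5,2
step 3: dequeue 4; queue=[0,3,1]; order=5,2,4
step 4: dequeue 0; queue=[3,1]; order=5,2,4,0
step 5: dequeue 3; queue=[1]; order=5,2,4,0,3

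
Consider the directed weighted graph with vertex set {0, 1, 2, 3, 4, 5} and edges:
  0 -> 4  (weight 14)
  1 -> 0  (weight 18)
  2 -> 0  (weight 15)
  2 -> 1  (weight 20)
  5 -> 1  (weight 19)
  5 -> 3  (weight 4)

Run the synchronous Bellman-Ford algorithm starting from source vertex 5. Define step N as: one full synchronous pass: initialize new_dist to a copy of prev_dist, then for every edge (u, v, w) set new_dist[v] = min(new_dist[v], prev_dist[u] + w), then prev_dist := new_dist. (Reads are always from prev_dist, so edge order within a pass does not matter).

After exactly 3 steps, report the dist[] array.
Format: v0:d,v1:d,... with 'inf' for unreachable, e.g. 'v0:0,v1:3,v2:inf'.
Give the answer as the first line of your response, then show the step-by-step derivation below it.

v0:37,v1:19,v2:inf,v3:4,v4:51,v5:0

step 1: dist = v0:inf,v1:19,v2:inf,v3:4,v4:inf,v5:0
step 2: dist = v0:37,v1:19,v2:inf,v3:4,v4:inf,v5:0
step 3: dist = v0:37,v1:19,v2:inf,v3:4,v4:51,v5:0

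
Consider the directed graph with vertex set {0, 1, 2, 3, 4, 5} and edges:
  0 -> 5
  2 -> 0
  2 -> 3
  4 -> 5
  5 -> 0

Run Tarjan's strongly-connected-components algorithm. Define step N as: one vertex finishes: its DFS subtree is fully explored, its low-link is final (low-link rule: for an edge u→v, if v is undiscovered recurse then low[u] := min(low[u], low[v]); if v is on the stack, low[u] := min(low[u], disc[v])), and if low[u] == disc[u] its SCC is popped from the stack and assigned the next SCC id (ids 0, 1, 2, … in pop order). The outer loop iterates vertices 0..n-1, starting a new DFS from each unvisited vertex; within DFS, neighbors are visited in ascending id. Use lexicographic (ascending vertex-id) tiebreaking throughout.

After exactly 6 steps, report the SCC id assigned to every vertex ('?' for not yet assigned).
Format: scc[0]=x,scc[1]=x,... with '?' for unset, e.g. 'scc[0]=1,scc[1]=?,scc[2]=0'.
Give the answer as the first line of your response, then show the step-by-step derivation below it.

scc[0]=0,scc[1]=1,scc[2]=3,scc[3]=2,scc[4]=4,scc[5]=0

step 1: low=(low[0]=0,low[1]=?,low[2]=?,low[3]=?,low[4]=?,low[5]=0); scc=(scc[0]=?,scc[1]=?,scc[2]=?,scc[3]=?,scc[4]=?,scc[5]=?)
step 2: low=(low[0]=0,low[1]=?,low[2]=?,low[3]=?,low[4]=?,low[5]=0); scc=(scc[0]=0,scc[1]=?,scc[2]=?,scc[3]=?,scc[4]=?,scc[5]=0)
step 3: low=(low[0]=0,low[1]=2,low[2]=?,low[3]=?,low[4]=?,low[5]=0); scc=(scc[0]=0,scc[1]=1,scc[2]=?,scc[3]=?,scc[4]=?,scc[5]=0)
step 4: low=(low[0]=0,low[1]=2,low[2]=3,low[3]=4,low[4]=?,low[5]=0); scc=(scc[0]=0,scc[1]=1,scc[2]=?,scc[3]=2,scc[4]=?,scc[5]=0)
step 5: low=(low[0]=0,low[1]=2,low[2]=3,low[3]=4,low[4]=?,low[5]=0); scc=(scc[0]=0,scc[1]=1,scc[2]=3,scc[3]=2,scc[4]=?,scc[5]=0)
step 6: low=(low[0]=0,low[1]=2,low[2]=3,low[3]=4,low[4]=5,low[5]=0); scc=(scc[0]=0,scc[1]=1,scc[2]=3,scc[3]=2,scc[4]=4,scc[5]=0)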